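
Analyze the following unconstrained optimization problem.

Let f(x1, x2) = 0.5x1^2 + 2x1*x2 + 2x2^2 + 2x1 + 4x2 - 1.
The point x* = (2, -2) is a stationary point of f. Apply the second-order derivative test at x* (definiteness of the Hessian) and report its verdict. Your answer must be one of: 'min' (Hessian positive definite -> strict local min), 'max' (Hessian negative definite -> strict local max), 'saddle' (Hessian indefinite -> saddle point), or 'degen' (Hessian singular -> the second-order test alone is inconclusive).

Compute the Hessian H = grad^2 f:
  H = [[1, 2], [2, 4]]
Verify stationarity: grad f(x*) = H x* + g = (0, 0).
Eigenvalues of H: 0, 5.
H has a zero eigenvalue (singular; positive semidefinite but not definite), so H is neither positive definite, negative definite, nor indefinite. The second-order test alone is inconclusive -> degen.
(Indeed, f is constant along the null direction of H through x*, so x* is not a strict local extremum.)

degen


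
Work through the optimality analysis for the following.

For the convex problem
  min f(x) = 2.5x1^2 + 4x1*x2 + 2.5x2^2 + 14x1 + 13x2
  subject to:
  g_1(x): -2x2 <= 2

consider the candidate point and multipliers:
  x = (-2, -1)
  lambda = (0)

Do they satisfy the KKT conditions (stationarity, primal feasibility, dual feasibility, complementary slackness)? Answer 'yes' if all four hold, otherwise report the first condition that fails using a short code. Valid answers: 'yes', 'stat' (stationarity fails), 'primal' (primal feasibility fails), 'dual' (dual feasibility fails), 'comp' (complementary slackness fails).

Gradient of f: grad f(x) = Q x + c = (0, 0)
Constraint values g_i(x) = a_i^T x - b_i:
  g_1((-2, -1)) = 0
Stationarity residual: grad f(x) + sum_i lambda_i a_i = (0, 0)
  -> stationarity OK
Primal feasibility (all g_i <= 0): OK
Dual feasibility (all lambda_i >= 0): OK
Complementary slackness (lambda_i * g_i(x) = 0 for all i): OK

Verdict: yes, KKT holds.

yes


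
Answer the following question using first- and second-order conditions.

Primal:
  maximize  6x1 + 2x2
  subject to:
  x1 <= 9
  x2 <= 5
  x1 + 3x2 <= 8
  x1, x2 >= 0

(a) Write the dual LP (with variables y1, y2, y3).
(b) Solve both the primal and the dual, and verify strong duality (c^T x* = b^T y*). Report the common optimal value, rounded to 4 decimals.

The standard primal-dual pair for 'max c^T x s.t. A x <= b, x >= 0' is:
  Dual:  min b^T y  s.t.  A^T y >= c,  y >= 0.

So the dual LP is:
  minimize  9y1 + 5y2 + 8y3
  subject to:
    y1 + y3 >= 6
    y2 + 3y3 >= 2
    y1, y2, y3 >= 0

Solving the primal: x* = (8, 0).
  primal value c^T x* = 48.
Solving the dual: y* = (0, 0, 6).
  dual value b^T y* = 48.
Strong duality: c^T x* = b^T y*. Confirmed.

48


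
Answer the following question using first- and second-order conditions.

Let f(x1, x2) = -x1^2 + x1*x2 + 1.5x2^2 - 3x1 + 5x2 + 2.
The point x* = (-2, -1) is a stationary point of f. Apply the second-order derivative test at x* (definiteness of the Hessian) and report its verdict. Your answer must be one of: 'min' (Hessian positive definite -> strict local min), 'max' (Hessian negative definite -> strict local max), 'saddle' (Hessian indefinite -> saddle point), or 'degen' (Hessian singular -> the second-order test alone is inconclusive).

Compute the Hessian H = grad^2 f:
  H = [[-2, 1], [1, 3]]
Verify stationarity: grad f(x*) = H x* + g = (0, 0).
Eigenvalues of H: -2.1926, 3.1926.
Eigenvalues have mixed signs, so H is indefinite -> x* is a saddle point.

saddle


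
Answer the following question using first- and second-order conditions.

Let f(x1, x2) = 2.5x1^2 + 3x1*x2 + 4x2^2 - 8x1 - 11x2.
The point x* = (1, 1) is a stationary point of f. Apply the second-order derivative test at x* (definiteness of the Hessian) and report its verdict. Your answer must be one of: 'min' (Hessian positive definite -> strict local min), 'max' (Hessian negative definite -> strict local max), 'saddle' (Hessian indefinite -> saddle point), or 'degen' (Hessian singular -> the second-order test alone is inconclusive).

Compute the Hessian H = grad^2 f:
  H = [[5, 3], [3, 8]]
Verify stationarity: grad f(x*) = H x* + g = (0, 0).
Eigenvalues of H: 3.1459, 9.8541.
Both eigenvalues > 0, so H is positive definite -> x* is a strict local min.

min


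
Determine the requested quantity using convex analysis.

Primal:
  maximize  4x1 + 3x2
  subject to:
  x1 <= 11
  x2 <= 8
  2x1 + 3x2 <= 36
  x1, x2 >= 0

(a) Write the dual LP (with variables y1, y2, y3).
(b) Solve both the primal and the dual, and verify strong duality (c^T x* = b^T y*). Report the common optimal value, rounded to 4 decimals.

The standard primal-dual pair for 'max c^T x s.t. A x <= b, x >= 0' is:
  Dual:  min b^T y  s.t.  A^T y >= c,  y >= 0.

So the dual LP is:
  minimize  11y1 + 8y2 + 36y3
  subject to:
    y1 + 2y3 >= 4
    y2 + 3y3 >= 3
    y1, y2, y3 >= 0

Solving the primal: x* = (11, 4.6667).
  primal value c^T x* = 58.
Solving the dual: y* = (2, 0, 1).
  dual value b^T y* = 58.
Strong duality: c^T x* = b^T y*. Confirmed.

58


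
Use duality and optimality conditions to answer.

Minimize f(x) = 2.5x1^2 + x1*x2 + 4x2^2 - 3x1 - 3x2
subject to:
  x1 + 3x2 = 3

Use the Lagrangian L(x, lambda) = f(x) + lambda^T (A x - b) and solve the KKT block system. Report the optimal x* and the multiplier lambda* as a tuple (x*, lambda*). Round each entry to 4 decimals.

Form the Lagrangian:
  L(x, lambda) = (1/2) x^T Q x + c^T x + lambda^T (A x - b)
Stationarity (grad_x L = 0): Q x + c + A^T lambda = 0.
Primal feasibility: A x = b.

This gives the KKT block system:
  [ Q   A^T ] [ x     ]   [-c ]
  [ A    0  ] [ lambda ] = [ b ]

Solving the linear system:
  x*      = (0.7021, 0.766)
  lambda* = (-1.2766)
  f(x*)   = -0.2872

x* = (0.7021, 0.766), lambda* = (-1.2766)


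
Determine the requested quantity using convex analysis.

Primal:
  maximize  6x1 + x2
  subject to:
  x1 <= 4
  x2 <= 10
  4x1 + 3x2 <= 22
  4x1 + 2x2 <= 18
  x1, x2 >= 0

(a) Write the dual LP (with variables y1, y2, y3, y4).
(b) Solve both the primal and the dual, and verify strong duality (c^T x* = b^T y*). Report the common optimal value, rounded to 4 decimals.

The standard primal-dual pair for 'max c^T x s.t. A x <= b, x >= 0' is:
  Dual:  min b^T y  s.t.  A^T y >= c,  y >= 0.

So the dual LP is:
  minimize  4y1 + 10y2 + 22y3 + 18y4
  subject to:
    y1 + 4y3 + 4y4 >= 6
    y2 + 3y3 + 2y4 >= 1
    y1, y2, y3, y4 >= 0

Solving the primal: x* = (4, 1).
  primal value c^T x* = 25.
Solving the dual: y* = (4, 0, 0, 0.5).
  dual value b^T y* = 25.
Strong duality: c^T x* = b^T y*. Confirmed.

25


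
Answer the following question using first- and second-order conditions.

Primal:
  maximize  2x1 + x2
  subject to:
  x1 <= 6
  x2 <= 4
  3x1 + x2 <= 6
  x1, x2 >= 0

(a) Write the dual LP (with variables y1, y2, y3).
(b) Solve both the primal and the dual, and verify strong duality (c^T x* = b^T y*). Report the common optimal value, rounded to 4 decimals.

The standard primal-dual pair for 'max c^T x s.t. A x <= b, x >= 0' is:
  Dual:  min b^T y  s.t.  A^T y >= c,  y >= 0.

So the dual LP is:
  minimize  6y1 + 4y2 + 6y3
  subject to:
    y1 + 3y3 >= 2
    y2 + y3 >= 1
    y1, y2, y3 >= 0

Solving the primal: x* = (0.6667, 4).
  primal value c^T x* = 5.3333.
Solving the dual: y* = (0, 0.3333, 0.6667).
  dual value b^T y* = 5.3333.
Strong duality: c^T x* = b^T y*. Confirmed.

5.3333


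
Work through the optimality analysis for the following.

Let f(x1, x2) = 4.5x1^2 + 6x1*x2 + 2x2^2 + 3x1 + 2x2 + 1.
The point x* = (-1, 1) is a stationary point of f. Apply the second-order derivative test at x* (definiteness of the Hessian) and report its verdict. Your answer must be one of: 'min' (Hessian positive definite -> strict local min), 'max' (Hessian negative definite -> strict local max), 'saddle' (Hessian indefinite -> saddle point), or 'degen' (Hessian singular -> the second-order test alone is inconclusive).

Compute the Hessian H = grad^2 f:
  H = [[9, 6], [6, 4]]
Verify stationarity: grad f(x*) = H x* + g = (0, 0).
Eigenvalues of H: 0, 13.
H has a zero eigenvalue (singular; positive semidefinite but not definite), so H is neither positive definite, negative definite, nor indefinite. The second-order test alone is inconclusive -> degen.
(Indeed, f is constant along the null direction of H through x*, so x* is not a strict local extremum.)

degen


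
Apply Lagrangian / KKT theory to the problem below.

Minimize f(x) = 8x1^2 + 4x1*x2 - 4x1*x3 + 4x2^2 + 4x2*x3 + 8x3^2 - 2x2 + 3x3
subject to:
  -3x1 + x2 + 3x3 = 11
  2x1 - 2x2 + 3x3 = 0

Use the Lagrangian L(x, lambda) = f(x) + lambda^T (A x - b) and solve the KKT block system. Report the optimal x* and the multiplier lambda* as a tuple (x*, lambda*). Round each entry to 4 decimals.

Form the Lagrangian:
  L(x, lambda) = (1/2) x^T Q x + c^T x + lambda^T (A x - b)
Stationarity (grad_x L = 0): Q x + c + A^T lambda = 0.
Primal feasibility: A x = b.

This gives the KKT block system:
  [ Q   A^T ] [ x     ]   [-c ]
  [ A    0  ] [ lambda ] = [ b ]

Solving the linear system:
  x*      = (-1.6112, 0.9814, 1.7284)
  lambda* = (-11.2232, -2.4516)
  f(x*)   = 63.3387

x* = (-1.6112, 0.9814, 1.7284), lambda* = (-11.2232, -2.4516)


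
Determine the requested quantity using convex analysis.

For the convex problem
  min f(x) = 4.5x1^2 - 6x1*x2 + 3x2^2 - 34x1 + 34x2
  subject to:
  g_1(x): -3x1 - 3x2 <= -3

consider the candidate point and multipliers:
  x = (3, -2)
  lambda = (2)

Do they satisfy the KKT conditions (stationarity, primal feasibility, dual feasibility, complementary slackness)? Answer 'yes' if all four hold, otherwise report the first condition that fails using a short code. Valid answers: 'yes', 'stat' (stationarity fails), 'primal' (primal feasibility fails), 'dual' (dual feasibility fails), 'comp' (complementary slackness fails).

Gradient of f: grad f(x) = Q x + c = (5, 4)
Constraint values g_i(x) = a_i^T x - b_i:
  g_1((3, -2)) = 0
Stationarity residual: grad f(x) + sum_i lambda_i a_i = (-1, -2)
  -> stationarity FAILS
Primal feasibility (all g_i <= 0): OK
Dual feasibility (all lambda_i >= 0): OK
Complementary slackness (lambda_i * g_i(x) = 0 for all i): OK

Verdict: the first failing condition is stationarity -> stat.

stat


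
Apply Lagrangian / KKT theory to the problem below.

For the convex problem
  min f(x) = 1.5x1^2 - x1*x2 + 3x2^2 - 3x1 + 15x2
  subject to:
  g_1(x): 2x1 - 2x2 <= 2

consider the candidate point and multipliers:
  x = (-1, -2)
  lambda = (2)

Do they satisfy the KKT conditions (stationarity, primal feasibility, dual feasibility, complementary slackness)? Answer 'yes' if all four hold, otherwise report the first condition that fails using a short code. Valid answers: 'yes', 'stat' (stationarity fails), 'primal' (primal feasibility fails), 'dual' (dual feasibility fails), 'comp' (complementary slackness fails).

Gradient of f: grad f(x) = Q x + c = (-4, 4)
Constraint values g_i(x) = a_i^T x - b_i:
  g_1((-1, -2)) = 0
Stationarity residual: grad f(x) + sum_i lambda_i a_i = (0, 0)
  -> stationarity OK
Primal feasibility (all g_i <= 0): OK
Dual feasibility (all lambda_i >= 0): OK
Complementary slackness (lambda_i * g_i(x) = 0 for all i): OK

Verdict: yes, KKT holds.

yes


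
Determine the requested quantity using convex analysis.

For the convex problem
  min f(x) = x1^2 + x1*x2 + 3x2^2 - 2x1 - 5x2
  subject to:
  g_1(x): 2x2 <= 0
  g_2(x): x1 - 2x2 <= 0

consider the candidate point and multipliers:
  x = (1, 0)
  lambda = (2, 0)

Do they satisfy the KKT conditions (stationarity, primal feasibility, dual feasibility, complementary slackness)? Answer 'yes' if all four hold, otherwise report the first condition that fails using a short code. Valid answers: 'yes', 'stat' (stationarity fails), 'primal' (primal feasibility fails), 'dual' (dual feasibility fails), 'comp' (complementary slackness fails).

Gradient of f: grad f(x) = Q x + c = (0, -4)
Constraint values g_i(x) = a_i^T x - b_i:
  g_1((1, 0)) = 0
  g_2((1, 0)) = 1
Stationarity residual: grad f(x) + sum_i lambda_i a_i = (0, 0)
  -> stationarity OK
Primal feasibility (all g_i <= 0): FAILS
Dual feasibility (all lambda_i >= 0): OK
Complementary slackness (lambda_i * g_i(x) = 0 for all i): OK

Verdict: the first failing condition is primal_feasibility -> primal.

primal


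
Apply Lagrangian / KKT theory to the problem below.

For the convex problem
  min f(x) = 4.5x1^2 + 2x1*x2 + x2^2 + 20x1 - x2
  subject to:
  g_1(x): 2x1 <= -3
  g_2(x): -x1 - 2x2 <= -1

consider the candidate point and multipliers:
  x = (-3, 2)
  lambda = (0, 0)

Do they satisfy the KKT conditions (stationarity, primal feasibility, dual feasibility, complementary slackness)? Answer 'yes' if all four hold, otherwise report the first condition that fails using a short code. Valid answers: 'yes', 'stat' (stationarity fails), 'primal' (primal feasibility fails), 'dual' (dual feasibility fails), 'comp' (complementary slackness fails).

Gradient of f: grad f(x) = Q x + c = (-3, -3)
Constraint values g_i(x) = a_i^T x - b_i:
  g_1((-3, 2)) = -3
  g_2((-3, 2)) = 0
Stationarity residual: grad f(x) + sum_i lambda_i a_i = (-3, -3)
  -> stationarity FAILS
Primal feasibility (all g_i <= 0): OK
Dual feasibility (all lambda_i >= 0): OK
Complementary slackness (lambda_i * g_i(x) = 0 for all i): OK

Verdict: the first failing condition is stationarity -> stat.

stat


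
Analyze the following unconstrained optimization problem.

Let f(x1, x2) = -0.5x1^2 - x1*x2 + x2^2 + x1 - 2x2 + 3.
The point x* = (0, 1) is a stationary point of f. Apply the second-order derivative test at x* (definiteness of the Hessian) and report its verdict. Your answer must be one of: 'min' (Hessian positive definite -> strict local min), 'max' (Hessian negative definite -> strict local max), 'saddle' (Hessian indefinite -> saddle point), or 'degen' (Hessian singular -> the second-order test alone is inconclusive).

Compute the Hessian H = grad^2 f:
  H = [[-1, -1], [-1, 2]]
Verify stationarity: grad f(x*) = H x* + g = (0, 0).
Eigenvalues of H: -1.3028, 2.3028.
Eigenvalues have mixed signs, so H is indefinite -> x* is a saddle point.

saddle


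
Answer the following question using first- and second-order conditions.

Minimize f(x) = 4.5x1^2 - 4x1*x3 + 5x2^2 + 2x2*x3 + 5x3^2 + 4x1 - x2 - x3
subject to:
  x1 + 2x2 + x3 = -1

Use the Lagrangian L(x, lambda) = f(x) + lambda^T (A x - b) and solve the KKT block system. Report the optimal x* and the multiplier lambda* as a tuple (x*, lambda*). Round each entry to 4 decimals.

Form the Lagrangian:
  L(x, lambda) = (1/2) x^T Q x + c^T x + lambda^T (A x - b)
Stationarity (grad_x L = 0): Q x + c + A^T lambda = 0.
Primal feasibility: A x = b.

This gives the KKT block system:
  [ Q   A^T ] [ x     ]   [-c ]
  [ A    0  ] [ lambda ] = [ b ]

Solving the linear system:
  x*      = (-0.6638, -0.0415, -0.2533)
  lambda* = (0.9607)
  f(x*)   = -0.6998

x* = (-0.6638, -0.0415, -0.2533), lambda* = (0.9607)


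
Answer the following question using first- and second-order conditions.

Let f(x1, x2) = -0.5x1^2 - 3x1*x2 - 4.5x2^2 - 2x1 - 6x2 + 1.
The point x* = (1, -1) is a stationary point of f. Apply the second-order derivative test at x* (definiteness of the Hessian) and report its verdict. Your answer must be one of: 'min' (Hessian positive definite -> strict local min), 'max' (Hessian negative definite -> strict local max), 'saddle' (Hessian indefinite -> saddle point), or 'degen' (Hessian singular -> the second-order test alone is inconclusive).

Compute the Hessian H = grad^2 f:
  H = [[-1, -3], [-3, -9]]
Verify stationarity: grad f(x*) = H x* + g = (0, 0).
Eigenvalues of H: -10, 0.
H has a zero eigenvalue (singular; negative semidefinite but not definite), so H is neither positive definite, negative definite, nor indefinite. The second-order test alone is inconclusive -> degen.
(Indeed, f is constant along the null direction of H through x*, so x* is not a strict local extremum.)

degen


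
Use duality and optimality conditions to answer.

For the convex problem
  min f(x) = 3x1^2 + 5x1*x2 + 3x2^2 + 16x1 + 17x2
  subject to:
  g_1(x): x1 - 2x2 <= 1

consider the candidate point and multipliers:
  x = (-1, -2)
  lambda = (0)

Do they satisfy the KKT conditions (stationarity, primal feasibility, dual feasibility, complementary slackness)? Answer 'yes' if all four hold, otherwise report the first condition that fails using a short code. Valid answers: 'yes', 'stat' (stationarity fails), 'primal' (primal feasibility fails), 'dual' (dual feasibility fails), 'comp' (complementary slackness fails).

Gradient of f: grad f(x) = Q x + c = (0, 0)
Constraint values g_i(x) = a_i^T x - b_i:
  g_1((-1, -2)) = 2
Stationarity residual: grad f(x) + sum_i lambda_i a_i = (0, 0)
  -> stationarity OK
Primal feasibility (all g_i <= 0): FAILS
Dual feasibility (all lambda_i >= 0): OK
Complementary slackness (lambda_i * g_i(x) = 0 for all i): OK

Verdict: the first failing condition is primal_feasibility -> primal.

primal


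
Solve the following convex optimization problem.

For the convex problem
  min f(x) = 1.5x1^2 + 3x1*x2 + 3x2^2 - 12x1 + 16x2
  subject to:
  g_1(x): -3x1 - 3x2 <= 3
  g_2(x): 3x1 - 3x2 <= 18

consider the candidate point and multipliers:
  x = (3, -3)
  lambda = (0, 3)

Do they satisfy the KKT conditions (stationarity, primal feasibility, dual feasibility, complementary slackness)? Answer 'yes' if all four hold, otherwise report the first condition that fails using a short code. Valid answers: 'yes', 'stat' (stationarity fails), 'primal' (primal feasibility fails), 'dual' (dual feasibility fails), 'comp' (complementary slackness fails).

Gradient of f: grad f(x) = Q x + c = (-12, 7)
Constraint values g_i(x) = a_i^T x - b_i:
  g_1((3, -3)) = -3
  g_2((3, -3)) = 0
Stationarity residual: grad f(x) + sum_i lambda_i a_i = (-3, -2)
  -> stationarity FAILS
Primal feasibility (all g_i <= 0): OK
Dual feasibility (all lambda_i >= 0): OK
Complementary slackness (lambda_i * g_i(x) = 0 for all i): OK

Verdict: the first failing condition is stationarity -> stat.

stat


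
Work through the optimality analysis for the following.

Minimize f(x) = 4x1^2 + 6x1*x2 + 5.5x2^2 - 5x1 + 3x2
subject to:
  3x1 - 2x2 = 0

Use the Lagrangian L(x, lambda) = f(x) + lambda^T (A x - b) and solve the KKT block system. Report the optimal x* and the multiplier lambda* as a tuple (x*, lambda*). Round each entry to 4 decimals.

Form the Lagrangian:
  L(x, lambda) = (1/2) x^T Q x + c^T x + lambda^T (A x - b)
Stationarity (grad_x L = 0): Q x + c + A^T lambda = 0.
Primal feasibility: A x = b.

This gives the KKT block system:
  [ Q   A^T ] [ x     ]   [-c ]
  [ A    0  ] [ lambda ] = [ b ]

Solving the linear system:
  x*      = (0.0099, 0.0148)
  lambda* = (1.6108)
  f(x*)   = -0.0025

x* = (0.0099, 0.0148), lambda* = (1.6108)


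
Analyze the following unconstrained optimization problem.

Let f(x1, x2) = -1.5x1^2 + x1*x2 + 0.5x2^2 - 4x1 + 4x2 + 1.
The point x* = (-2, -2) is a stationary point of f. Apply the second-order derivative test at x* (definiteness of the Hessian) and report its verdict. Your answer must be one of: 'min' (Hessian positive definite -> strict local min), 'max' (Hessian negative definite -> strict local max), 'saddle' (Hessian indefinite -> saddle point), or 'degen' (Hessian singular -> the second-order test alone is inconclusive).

Compute the Hessian H = grad^2 f:
  H = [[-3, 1], [1, 1]]
Verify stationarity: grad f(x*) = H x* + g = (0, 0).
Eigenvalues of H: -3.2361, 1.2361.
Eigenvalues have mixed signs, so H is indefinite -> x* is a saddle point.

saddle


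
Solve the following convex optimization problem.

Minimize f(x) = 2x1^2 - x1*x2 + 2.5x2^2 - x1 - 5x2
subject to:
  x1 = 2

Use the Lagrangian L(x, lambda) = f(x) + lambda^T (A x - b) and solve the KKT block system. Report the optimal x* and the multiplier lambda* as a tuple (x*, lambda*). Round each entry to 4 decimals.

Form the Lagrangian:
  L(x, lambda) = (1/2) x^T Q x + c^T x + lambda^T (A x - b)
Stationarity (grad_x L = 0): Q x + c + A^T lambda = 0.
Primal feasibility: A x = b.

This gives the KKT block system:
  [ Q   A^T ] [ x     ]   [-c ]
  [ A    0  ] [ lambda ] = [ b ]

Solving the linear system:
  x*      = (2, 1.4)
  lambda* = (-5.6)
  f(x*)   = 1.1

x* = (2, 1.4), lambda* = (-5.6)


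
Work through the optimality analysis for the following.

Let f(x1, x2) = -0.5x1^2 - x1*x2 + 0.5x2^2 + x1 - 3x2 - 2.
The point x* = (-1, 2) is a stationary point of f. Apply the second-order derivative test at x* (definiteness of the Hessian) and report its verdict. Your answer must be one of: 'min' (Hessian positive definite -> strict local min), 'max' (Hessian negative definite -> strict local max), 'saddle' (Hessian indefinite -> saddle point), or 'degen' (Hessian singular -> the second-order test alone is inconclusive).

Compute the Hessian H = grad^2 f:
  H = [[-1, -1], [-1, 1]]
Verify stationarity: grad f(x*) = H x* + g = (0, 0).
Eigenvalues of H: -1.4142, 1.4142.
Eigenvalues have mixed signs, so H is indefinite -> x* is a saddle point.

saddle


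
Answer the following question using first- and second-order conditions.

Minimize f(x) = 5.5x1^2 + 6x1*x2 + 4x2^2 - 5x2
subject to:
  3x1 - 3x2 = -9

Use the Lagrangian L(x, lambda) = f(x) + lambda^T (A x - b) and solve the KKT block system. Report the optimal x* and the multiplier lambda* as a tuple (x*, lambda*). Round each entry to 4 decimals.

Form the Lagrangian:
  L(x, lambda) = (1/2) x^T Q x + c^T x + lambda^T (A x - b)
Stationarity (grad_x L = 0): Q x + c + A^T lambda = 0.
Primal feasibility: A x = b.

This gives the KKT block system:
  [ Q   A^T ] [ x     ]   [-c ]
  [ A    0  ] [ lambda ] = [ b ]

Solving the linear system:
  x*      = (-1.1935, 1.8065)
  lambda* = (0.7634)
  f(x*)   = -1.0806

x* = (-1.1935, 1.8065), lambda* = (0.7634)


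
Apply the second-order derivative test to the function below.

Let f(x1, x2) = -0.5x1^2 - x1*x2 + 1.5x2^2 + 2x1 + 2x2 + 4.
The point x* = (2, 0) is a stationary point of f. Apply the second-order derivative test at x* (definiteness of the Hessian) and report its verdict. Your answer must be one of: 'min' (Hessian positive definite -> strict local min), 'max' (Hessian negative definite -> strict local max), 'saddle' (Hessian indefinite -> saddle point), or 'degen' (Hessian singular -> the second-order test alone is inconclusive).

Compute the Hessian H = grad^2 f:
  H = [[-1, -1], [-1, 3]]
Verify stationarity: grad f(x*) = H x* + g = (0, 0).
Eigenvalues of H: -1.2361, 3.2361.
Eigenvalues have mixed signs, so H is indefinite -> x* is a saddle point.

saddle


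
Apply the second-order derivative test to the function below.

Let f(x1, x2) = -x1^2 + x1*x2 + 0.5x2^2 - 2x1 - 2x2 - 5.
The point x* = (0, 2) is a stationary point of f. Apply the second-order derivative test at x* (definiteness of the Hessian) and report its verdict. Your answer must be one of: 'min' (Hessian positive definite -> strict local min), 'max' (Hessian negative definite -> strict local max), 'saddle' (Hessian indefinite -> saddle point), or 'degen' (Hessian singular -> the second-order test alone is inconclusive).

Compute the Hessian H = grad^2 f:
  H = [[-2, 1], [1, 1]]
Verify stationarity: grad f(x*) = H x* + g = (0, 0).
Eigenvalues of H: -2.3028, 1.3028.
Eigenvalues have mixed signs, so H is indefinite -> x* is a saddle point.

saddle


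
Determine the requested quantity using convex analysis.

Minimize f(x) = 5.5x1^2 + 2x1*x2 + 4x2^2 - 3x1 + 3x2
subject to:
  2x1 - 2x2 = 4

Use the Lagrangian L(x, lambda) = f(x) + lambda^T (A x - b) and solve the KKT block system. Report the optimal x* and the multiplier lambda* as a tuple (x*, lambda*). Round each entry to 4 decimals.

Form the Lagrangian:
  L(x, lambda) = (1/2) x^T Q x + c^T x + lambda^T (A x - b)
Stationarity (grad_x L = 0): Q x + c + A^T lambda = 0.
Primal feasibility: A x = b.

This gives the KKT block system:
  [ Q   A^T ] [ x     ]   [-c ]
  [ A    0  ] [ lambda ] = [ b ]

Solving the linear system:
  x*      = (0.8696, -1.1304)
  lambda* = (-2.1522)
  f(x*)   = 1.3043

x* = (0.8696, -1.1304), lambda* = (-2.1522)


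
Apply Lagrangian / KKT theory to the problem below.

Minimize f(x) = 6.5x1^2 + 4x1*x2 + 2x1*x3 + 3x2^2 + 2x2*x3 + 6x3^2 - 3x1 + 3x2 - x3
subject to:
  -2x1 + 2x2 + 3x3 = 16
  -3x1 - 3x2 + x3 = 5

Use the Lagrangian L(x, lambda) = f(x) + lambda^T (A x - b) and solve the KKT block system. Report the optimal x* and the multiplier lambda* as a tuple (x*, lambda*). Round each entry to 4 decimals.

Form the Lagrangian:
  L(x, lambda) = (1/2) x^T Q x + c^T x + lambda^T (A x - b)
Stationarity (grad_x L = 0): Q x + c + A^T lambda = 0.
Primal feasibility: A x = b.

This gives the KKT block system:
  [ Q   A^T ] [ x     ]   [-c ]
  [ A    0  ] [ lambda ] = [ b ]

Solving the linear system:
  x*      = (-2.5594, 1.7196, 2.4806)
  lambda* = (-8.1186, -2.7319)
  f(x*)   = 76.9568

x* = (-2.5594, 1.7196, 2.4806), lambda* = (-8.1186, -2.7319)


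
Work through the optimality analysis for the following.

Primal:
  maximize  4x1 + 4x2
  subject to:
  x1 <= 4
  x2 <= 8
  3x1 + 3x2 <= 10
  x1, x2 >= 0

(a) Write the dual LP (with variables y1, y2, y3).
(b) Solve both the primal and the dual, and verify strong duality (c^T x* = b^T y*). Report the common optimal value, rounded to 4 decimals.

The standard primal-dual pair for 'max c^T x s.t. A x <= b, x >= 0' is:
  Dual:  min b^T y  s.t.  A^T y >= c,  y >= 0.

So the dual LP is:
  minimize  4y1 + 8y2 + 10y3
  subject to:
    y1 + 3y3 >= 4
    y2 + 3y3 >= 4
    y1, y2, y3 >= 0

Solving the primal: x* = (3.3333, 0).
  primal value c^T x* = 13.3333.
Solving the dual: y* = (0, 0, 1.3333).
  dual value b^T y* = 13.3333.
Strong duality: c^T x* = b^T y*. Confirmed.

13.3333


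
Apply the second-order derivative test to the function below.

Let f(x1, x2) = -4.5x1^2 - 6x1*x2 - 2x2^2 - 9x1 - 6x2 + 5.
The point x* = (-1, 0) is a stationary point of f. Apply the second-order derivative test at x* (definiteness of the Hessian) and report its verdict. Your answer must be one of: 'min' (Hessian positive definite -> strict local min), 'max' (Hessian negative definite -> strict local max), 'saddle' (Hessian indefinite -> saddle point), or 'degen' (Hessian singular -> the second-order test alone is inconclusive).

Compute the Hessian H = grad^2 f:
  H = [[-9, -6], [-6, -4]]
Verify stationarity: grad f(x*) = H x* + g = (0, 0).
Eigenvalues of H: -13, 0.
H has a zero eigenvalue (singular; negative semidefinite but not definite), so H is neither positive definite, negative definite, nor indefinite. The second-order test alone is inconclusive -> degen.
(Indeed, f is constant along the null direction of H through x*, so x* is not a strict local extremum.)

degen


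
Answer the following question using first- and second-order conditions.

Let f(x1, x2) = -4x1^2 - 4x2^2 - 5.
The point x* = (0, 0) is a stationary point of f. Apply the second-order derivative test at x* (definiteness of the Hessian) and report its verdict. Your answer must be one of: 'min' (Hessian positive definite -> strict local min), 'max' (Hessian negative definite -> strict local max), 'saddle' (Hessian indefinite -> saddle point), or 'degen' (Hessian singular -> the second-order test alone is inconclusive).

Compute the Hessian H = grad^2 f:
  H = [[-8, 0], [0, -8]]
Verify stationarity: grad f(x*) = H x* + g = (0, 0).
Eigenvalues of H: -8, -8.
Both eigenvalues < 0, so H is negative definite -> x* is a strict local max.

max


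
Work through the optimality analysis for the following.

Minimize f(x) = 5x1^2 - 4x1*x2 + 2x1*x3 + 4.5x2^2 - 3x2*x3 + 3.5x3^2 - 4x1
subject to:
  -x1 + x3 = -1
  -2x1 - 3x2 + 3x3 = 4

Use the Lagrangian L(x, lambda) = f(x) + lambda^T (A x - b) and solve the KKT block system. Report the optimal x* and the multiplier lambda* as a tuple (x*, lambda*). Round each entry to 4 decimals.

Form the Lagrangian:
  L(x, lambda) = (1/2) x^T Q x + c^T x + lambda^T (A x - b)
Stationarity (grad_x L = 0): Q x + c + A^T lambda = 0.
Primal feasibility: A x = b.

This gives the KKT block system:
  [ Q   A^T ] [ x     ]   [-c ]
  [ A    0  ] [ lambda ] = [ b ]

Solving the linear system:
  x*      = (0.1538, -2.2821, -0.8462)
  lambda* = (17.3846, -6.2051)
  f(x*)   = 20.7949

x* = (0.1538, -2.2821, -0.8462), lambda* = (17.3846, -6.2051)


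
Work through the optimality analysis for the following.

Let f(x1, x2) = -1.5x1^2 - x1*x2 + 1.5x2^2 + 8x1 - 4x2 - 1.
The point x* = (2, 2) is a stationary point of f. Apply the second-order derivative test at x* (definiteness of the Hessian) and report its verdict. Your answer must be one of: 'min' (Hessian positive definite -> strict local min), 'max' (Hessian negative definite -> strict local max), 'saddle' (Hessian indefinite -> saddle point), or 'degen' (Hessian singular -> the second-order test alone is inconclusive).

Compute the Hessian H = grad^2 f:
  H = [[-3, -1], [-1, 3]]
Verify stationarity: grad f(x*) = H x* + g = (0, 0).
Eigenvalues of H: -3.1623, 3.1623.
Eigenvalues have mixed signs, so H is indefinite -> x* is a saddle point.

saddle


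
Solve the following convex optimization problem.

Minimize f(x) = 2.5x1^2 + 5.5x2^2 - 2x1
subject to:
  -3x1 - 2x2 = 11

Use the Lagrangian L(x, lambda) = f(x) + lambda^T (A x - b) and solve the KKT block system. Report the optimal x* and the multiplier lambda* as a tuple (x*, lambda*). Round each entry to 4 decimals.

Form the Lagrangian:
  L(x, lambda) = (1/2) x^T Q x + c^T x + lambda^T (A x - b)
Stationarity (grad_x L = 0): Q x + c + A^T lambda = 0.
Primal feasibility: A x = b.

This gives the KKT block system:
  [ Q   A^T ] [ x     ]   [-c ]
  [ A    0  ] [ lambda ] = [ b ]

Solving the linear system:
  x*      = (-2.9832, -1.0252)
  lambda* = (-5.6387)
  f(x*)   = 33.9958

x* = (-2.9832, -1.0252), lambda* = (-5.6387)


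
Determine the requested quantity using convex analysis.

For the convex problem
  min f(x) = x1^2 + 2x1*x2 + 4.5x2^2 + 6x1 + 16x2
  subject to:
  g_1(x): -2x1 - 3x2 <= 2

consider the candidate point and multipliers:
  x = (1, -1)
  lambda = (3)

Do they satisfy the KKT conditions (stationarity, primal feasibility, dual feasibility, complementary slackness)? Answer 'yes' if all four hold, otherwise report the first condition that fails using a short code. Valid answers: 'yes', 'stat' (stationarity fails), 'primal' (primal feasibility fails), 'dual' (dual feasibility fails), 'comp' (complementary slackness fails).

Gradient of f: grad f(x) = Q x + c = (6, 9)
Constraint values g_i(x) = a_i^T x - b_i:
  g_1((1, -1)) = -1
Stationarity residual: grad f(x) + sum_i lambda_i a_i = (0, 0)
  -> stationarity OK
Primal feasibility (all g_i <= 0): OK
Dual feasibility (all lambda_i >= 0): OK
Complementary slackness (lambda_i * g_i(x) = 0 for all i): FAILS

Verdict: the first failing condition is complementary_slackness -> comp.

comp


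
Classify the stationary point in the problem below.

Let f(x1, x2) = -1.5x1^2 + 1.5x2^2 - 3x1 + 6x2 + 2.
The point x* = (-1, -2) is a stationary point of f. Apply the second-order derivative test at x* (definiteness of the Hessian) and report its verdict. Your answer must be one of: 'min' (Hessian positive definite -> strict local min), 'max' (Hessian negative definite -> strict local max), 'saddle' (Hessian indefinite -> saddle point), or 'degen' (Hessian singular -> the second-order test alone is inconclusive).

Compute the Hessian H = grad^2 f:
  H = [[-3, 0], [0, 3]]
Verify stationarity: grad f(x*) = H x* + g = (0, 0).
Eigenvalues of H: -3, 3.
Eigenvalues have mixed signs, so H is indefinite -> x* is a saddle point.

saddle


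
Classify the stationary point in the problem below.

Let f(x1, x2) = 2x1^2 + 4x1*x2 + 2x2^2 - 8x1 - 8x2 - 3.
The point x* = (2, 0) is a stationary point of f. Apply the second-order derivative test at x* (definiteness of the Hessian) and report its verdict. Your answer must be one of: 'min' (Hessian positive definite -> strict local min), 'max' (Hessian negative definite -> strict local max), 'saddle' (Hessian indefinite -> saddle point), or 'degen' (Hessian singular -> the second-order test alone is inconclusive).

Compute the Hessian H = grad^2 f:
  H = [[4, 4], [4, 4]]
Verify stationarity: grad f(x*) = H x* + g = (0, 0).
Eigenvalues of H: 0, 8.
H has a zero eigenvalue (singular; positive semidefinite but not definite), so H is neither positive definite, negative definite, nor indefinite. The second-order test alone is inconclusive -> degen.
(Indeed, f is constant along the null direction of H through x*, so x* is not a strict local extremum.)

degen


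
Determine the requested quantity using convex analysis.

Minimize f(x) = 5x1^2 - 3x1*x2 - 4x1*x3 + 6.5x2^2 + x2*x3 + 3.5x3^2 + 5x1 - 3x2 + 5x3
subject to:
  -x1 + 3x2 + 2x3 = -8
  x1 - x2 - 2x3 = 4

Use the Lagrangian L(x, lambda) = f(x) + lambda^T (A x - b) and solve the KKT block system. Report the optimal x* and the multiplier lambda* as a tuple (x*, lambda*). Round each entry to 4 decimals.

Form the Lagrangian:
  L(x, lambda) = (1/2) x^T Q x + c^T x + lambda^T (A x - b)
Stationarity (grad_x L = 0): Q x + c + A^T lambda = 0.
Primal feasibility: A x = b.

This gives the KKT block system:
  [ Q   A^T ] [ x     ]   [-c ]
  [ A    0  ] [ lambda ] = [ b ]

Solving the linear system:
  x*      = (-1.6774, -2, -1.8387)
  lambda* = (12.1129, 10.5323)
  f(x*)   = 21.5968

x* = (-1.6774, -2, -1.8387), lambda* = (12.1129, 10.5323)


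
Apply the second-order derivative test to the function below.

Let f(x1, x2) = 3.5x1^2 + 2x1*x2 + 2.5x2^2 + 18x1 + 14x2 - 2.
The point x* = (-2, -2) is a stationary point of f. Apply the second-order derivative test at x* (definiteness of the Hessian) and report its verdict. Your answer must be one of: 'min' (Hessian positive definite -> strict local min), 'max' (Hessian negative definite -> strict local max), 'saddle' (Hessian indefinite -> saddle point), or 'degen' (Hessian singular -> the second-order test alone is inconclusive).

Compute the Hessian H = grad^2 f:
  H = [[7, 2], [2, 5]]
Verify stationarity: grad f(x*) = H x* + g = (0, 0).
Eigenvalues of H: 3.7639, 8.2361.
Both eigenvalues > 0, so H is positive definite -> x* is a strict local min.

min


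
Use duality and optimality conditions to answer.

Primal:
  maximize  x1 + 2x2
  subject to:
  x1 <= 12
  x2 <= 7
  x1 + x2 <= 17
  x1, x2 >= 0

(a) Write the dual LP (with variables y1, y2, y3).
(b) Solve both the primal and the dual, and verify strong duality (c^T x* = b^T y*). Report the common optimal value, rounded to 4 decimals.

The standard primal-dual pair for 'max c^T x s.t. A x <= b, x >= 0' is:
  Dual:  min b^T y  s.t.  A^T y >= c,  y >= 0.

So the dual LP is:
  minimize  12y1 + 7y2 + 17y3
  subject to:
    y1 + y3 >= 1
    y2 + y3 >= 2
    y1, y2, y3 >= 0

Solving the primal: x* = (10, 7).
  primal value c^T x* = 24.
Solving the dual: y* = (0, 1, 1).
  dual value b^T y* = 24.
Strong duality: c^T x* = b^T y*. Confirmed.

24


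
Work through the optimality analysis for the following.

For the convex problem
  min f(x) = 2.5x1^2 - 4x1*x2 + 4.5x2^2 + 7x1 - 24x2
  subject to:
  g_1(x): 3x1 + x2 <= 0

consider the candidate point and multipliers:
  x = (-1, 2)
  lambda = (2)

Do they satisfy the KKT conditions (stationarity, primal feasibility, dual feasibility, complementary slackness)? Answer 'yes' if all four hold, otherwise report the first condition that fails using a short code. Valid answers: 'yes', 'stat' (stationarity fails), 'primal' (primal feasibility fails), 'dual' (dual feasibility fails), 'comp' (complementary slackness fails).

Gradient of f: grad f(x) = Q x + c = (-6, -2)
Constraint values g_i(x) = a_i^T x - b_i:
  g_1((-1, 2)) = -1
Stationarity residual: grad f(x) + sum_i lambda_i a_i = (0, 0)
  -> stationarity OK
Primal feasibility (all g_i <= 0): OK
Dual feasibility (all lambda_i >= 0): OK
Complementary slackness (lambda_i * g_i(x) = 0 for all i): FAILS

Verdict: the first failing condition is complementary_slackness -> comp.

comp


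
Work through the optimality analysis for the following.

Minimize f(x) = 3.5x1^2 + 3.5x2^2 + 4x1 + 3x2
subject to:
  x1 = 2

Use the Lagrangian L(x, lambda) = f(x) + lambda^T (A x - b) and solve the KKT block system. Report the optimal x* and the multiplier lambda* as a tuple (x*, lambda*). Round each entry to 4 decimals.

Form the Lagrangian:
  L(x, lambda) = (1/2) x^T Q x + c^T x + lambda^T (A x - b)
Stationarity (grad_x L = 0): Q x + c + A^T lambda = 0.
Primal feasibility: A x = b.

This gives the KKT block system:
  [ Q   A^T ] [ x     ]   [-c ]
  [ A    0  ] [ lambda ] = [ b ]

Solving the linear system:
  x*      = (2, -0.4286)
  lambda* = (-18)
  f(x*)   = 21.3571

x* = (2, -0.4286), lambda* = (-18)


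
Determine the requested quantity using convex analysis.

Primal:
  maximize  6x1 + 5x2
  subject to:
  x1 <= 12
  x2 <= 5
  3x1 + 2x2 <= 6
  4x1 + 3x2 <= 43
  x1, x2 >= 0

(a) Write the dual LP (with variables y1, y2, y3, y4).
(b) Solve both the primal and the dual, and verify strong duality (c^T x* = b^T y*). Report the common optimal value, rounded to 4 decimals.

The standard primal-dual pair for 'max c^T x s.t. A x <= b, x >= 0' is:
  Dual:  min b^T y  s.t.  A^T y >= c,  y >= 0.

So the dual LP is:
  minimize  12y1 + 5y2 + 6y3 + 43y4
  subject to:
    y1 + 3y3 + 4y4 >= 6
    y2 + 2y3 + 3y4 >= 5
    y1, y2, y3, y4 >= 0

Solving the primal: x* = (0, 3).
  primal value c^T x* = 15.
Solving the dual: y* = (0, 0, 2.5, 0).
  dual value b^T y* = 15.
Strong duality: c^T x* = b^T y*. Confirmed.

15


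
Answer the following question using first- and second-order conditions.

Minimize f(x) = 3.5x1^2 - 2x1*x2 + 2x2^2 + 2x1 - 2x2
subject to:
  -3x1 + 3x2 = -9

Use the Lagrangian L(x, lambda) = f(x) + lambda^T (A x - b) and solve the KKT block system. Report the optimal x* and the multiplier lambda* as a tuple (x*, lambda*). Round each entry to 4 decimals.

Form the Lagrangian:
  L(x, lambda) = (1/2) x^T Q x + c^T x + lambda^T (A x - b)
Stationarity (grad_x L = 0): Q x + c + A^T lambda = 0.
Primal feasibility: A x = b.

This gives the KKT block system:
  [ Q   A^T ] [ x     ]   [-c ]
  [ A    0  ] [ lambda ] = [ b ]

Solving the linear system:
  x*      = (0.8571, -2.1429)
  lambda* = (4.0952)
  f(x*)   = 21.4286

x* = (0.8571, -2.1429), lambda* = (4.0952)


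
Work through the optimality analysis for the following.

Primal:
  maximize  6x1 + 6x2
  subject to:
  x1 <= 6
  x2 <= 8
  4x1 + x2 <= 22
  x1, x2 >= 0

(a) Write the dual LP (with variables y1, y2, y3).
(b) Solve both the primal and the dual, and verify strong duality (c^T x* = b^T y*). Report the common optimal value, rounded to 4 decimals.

The standard primal-dual pair for 'max c^T x s.t. A x <= b, x >= 0' is:
  Dual:  min b^T y  s.t.  A^T y >= c,  y >= 0.

So the dual LP is:
  minimize  6y1 + 8y2 + 22y3
  subject to:
    y1 + 4y3 >= 6
    y2 + y3 >= 6
    y1, y2, y3 >= 0

Solving the primal: x* = (3.5, 8).
  primal value c^T x* = 69.
Solving the dual: y* = (0, 4.5, 1.5).
  dual value b^T y* = 69.
Strong duality: c^T x* = b^T y*. Confirmed.

69


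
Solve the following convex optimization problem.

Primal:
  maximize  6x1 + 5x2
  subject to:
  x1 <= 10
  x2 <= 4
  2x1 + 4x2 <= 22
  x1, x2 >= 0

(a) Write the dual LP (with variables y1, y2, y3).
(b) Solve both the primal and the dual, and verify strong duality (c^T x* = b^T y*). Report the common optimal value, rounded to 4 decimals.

The standard primal-dual pair for 'max c^T x s.t. A x <= b, x >= 0' is:
  Dual:  min b^T y  s.t.  A^T y >= c,  y >= 0.

So the dual LP is:
  minimize  10y1 + 4y2 + 22y3
  subject to:
    y1 + 2y3 >= 6
    y2 + 4y3 >= 5
    y1, y2, y3 >= 0

Solving the primal: x* = (10, 0.5).
  primal value c^T x* = 62.5.
Solving the dual: y* = (3.5, 0, 1.25).
  dual value b^T y* = 62.5.
Strong duality: c^T x* = b^T y*. Confirmed.

62.5


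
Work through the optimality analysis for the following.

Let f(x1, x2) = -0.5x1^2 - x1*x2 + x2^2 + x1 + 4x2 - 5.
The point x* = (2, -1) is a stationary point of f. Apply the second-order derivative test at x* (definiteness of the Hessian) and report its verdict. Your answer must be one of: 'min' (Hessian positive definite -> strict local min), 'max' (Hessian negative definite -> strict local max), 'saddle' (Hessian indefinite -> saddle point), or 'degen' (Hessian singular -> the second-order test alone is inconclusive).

Compute the Hessian H = grad^2 f:
  H = [[-1, -1], [-1, 2]]
Verify stationarity: grad f(x*) = H x* + g = (0, 0).
Eigenvalues of H: -1.3028, 2.3028.
Eigenvalues have mixed signs, so H is indefinite -> x* is a saddle point.

saddle
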